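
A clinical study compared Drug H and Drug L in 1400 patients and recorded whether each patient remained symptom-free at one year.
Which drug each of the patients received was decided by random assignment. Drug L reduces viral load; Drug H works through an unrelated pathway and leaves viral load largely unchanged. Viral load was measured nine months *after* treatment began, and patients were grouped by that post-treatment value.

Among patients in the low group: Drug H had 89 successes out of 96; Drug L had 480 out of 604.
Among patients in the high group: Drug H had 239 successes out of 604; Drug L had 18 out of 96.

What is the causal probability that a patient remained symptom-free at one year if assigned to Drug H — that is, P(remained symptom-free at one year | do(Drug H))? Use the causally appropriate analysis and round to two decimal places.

0.47

The distribution of viral load is itself part of what the drug does — it is an intermediate outcome. Holding it fixed would remove that part of the effect; the total effect is the pooled difference.
So P(outcome | do(Drug H)) is just the pooled rate for Drug H: 328/700 = 0.469.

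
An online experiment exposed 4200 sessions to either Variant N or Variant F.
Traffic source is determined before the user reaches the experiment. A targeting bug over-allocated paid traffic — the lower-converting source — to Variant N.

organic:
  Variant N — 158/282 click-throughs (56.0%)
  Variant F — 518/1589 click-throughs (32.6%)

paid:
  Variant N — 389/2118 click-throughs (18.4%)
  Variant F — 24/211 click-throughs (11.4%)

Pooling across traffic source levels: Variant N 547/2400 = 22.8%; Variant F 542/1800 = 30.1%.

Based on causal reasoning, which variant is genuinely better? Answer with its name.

Variant N

Variant N is higher inside every traffic source stratum but Variant F is higher in aggregate. Whether to stratify depends on how traffic source relates to the variant.
Traffic source is set before the variant has any effect — it is not caused by the variant — and it independently drives the outcome. That makes it a confounder, so the causal comparison is within traffic source levels.
Within each level — organic: 56.0% vs 32.6%; paid: 18.4% vs 11.4% — Variant N is higher every time.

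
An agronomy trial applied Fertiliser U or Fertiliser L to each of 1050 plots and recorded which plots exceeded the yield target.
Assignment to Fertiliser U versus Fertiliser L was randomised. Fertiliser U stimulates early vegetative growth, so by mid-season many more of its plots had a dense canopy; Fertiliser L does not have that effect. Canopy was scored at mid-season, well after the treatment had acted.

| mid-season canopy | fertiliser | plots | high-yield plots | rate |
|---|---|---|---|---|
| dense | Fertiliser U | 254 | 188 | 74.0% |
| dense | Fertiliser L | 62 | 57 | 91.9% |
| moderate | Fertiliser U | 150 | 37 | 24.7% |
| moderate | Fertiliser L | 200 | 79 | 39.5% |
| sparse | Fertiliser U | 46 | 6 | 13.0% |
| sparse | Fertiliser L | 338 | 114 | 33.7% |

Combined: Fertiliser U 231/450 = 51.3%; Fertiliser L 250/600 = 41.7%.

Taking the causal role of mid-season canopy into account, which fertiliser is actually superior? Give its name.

Fertiliser U

Mid-season canopy is recorded after the fertiliser and is itself shifted by it — it sits on the causal path from fertiliser to outcome. Conditioning on a mediator would strip out part of the effect we want; the pooled comparison gives the total causal effect.
Pooled: Fertiliser U 51.3% vs Fertiliser L 41.7%; Fertiliser U is higher overall.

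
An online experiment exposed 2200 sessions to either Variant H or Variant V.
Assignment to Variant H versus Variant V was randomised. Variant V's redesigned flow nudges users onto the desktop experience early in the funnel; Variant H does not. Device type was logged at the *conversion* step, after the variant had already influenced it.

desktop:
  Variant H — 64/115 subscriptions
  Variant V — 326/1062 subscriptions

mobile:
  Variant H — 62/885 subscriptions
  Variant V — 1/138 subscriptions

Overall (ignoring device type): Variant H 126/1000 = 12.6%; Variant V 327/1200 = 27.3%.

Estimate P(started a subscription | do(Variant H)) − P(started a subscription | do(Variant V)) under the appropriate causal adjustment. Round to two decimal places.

-0.15

Variant H is higher inside every device type stratum but Variant V is higher in aggregate. Whether to stratify depends on how device type relates to the variant.
Device type here is a post-treatment variable shaped by the variant; conditioning on it would introduce bias rather than remove it. The overall comparison is the causal one.
The causal difference is the pooled difference: 0.126 − 0.273 = -0.146.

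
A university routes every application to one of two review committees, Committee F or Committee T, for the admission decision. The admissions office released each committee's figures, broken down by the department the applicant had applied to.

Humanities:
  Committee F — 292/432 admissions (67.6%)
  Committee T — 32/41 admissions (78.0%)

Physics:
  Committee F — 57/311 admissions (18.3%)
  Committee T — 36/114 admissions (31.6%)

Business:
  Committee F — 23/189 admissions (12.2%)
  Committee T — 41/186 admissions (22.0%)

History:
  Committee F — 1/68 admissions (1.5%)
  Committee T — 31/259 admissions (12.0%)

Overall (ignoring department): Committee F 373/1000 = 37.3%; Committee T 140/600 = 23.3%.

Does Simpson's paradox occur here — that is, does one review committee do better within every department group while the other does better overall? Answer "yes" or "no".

Within each department level (Humanities 67.6% vs 78.0%; Physics 18.3% vs 31.6%; Business 12.2% vs 22.0%; History 1.5% vs 12.0%), Committee T has the higher rate every time. Pooled: 37.3% vs 23.3% — Committee F has the higher rate overall. The two comparisons disagree.

yes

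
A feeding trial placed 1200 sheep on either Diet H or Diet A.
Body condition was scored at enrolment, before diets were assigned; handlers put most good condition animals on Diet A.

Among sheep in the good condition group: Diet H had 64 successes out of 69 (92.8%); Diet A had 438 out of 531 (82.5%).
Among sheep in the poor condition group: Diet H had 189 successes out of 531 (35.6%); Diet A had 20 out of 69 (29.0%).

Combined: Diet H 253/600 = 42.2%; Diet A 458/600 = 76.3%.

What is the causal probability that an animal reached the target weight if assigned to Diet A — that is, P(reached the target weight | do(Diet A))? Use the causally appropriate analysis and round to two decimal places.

The starting body condition-specific comparison favours Diet H throughout, but the pooled figures favour Diet A. The question is whether to condition on starting body condition.
Starting body condition is set before the diet has any effect — it is not caused by the diet — and it independently drives the outcome. That makes it a confounder, so the causal comparison is within starting body condition levels.
Standardising Diet A to the population starting body condition mix: 0.500·438/531 + 0.500·20/69 = 0.557.

0.56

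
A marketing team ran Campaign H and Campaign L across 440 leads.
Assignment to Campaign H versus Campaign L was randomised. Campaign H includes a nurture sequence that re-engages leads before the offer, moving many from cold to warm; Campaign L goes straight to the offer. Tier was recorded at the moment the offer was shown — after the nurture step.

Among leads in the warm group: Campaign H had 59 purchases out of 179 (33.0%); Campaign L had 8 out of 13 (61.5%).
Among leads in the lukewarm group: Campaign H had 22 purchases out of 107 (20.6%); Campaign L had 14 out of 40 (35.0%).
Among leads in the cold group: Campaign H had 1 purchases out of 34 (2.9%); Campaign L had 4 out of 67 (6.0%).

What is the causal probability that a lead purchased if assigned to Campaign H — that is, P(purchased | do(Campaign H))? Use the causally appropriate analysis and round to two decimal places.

The distribution of engagement tier is itself part of what the campaign does — it is an intermediate outcome. Holding it fixed would remove that part of the effect; the total effect is the pooled difference.
So P(outcome | do(Campaign H)) is just the pooled rate for Campaign H: 82/320 = 0.256.

0.26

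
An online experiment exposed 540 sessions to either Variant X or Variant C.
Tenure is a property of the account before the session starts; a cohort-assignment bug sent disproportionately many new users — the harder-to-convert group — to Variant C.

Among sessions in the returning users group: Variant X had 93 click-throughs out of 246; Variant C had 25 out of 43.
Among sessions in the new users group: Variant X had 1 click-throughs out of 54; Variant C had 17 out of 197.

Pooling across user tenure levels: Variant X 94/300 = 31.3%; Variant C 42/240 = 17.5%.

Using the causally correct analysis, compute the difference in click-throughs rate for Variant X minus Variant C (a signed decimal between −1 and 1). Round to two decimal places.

Within every user tenure level Variant C has the higher rate, yet pooled Variant X does — Simpson's reversal.
Here user tenure is a common cause — it drives both which variant a case falls under and the outcome. The crude comparison mixes populations; the stratum-specific rates are the causally relevant ones.
Adjusting over the population distribution of user tenure: 0.535·(0.378−0.581) + 0.465·(0.019−0.086) = -0.140.

-0.14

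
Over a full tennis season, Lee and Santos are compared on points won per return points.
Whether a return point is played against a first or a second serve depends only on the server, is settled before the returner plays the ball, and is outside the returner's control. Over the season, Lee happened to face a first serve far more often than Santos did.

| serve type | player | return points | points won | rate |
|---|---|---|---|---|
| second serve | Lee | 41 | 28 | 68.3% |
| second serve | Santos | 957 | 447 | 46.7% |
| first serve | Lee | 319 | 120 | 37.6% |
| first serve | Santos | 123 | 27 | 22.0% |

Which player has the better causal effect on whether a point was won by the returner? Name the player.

Lee

Serve type satisfies the back-door criterion: it is not a descendant of the player, and it blocks the spurious path from player to outcome. Adjusting for it (i.e., using the within-serve type rates) gives the causal effect.
Within each level — second serve: 68.3% vs 46.7%; first serve: 37.6% vs 22.0% — Lee is higher every time.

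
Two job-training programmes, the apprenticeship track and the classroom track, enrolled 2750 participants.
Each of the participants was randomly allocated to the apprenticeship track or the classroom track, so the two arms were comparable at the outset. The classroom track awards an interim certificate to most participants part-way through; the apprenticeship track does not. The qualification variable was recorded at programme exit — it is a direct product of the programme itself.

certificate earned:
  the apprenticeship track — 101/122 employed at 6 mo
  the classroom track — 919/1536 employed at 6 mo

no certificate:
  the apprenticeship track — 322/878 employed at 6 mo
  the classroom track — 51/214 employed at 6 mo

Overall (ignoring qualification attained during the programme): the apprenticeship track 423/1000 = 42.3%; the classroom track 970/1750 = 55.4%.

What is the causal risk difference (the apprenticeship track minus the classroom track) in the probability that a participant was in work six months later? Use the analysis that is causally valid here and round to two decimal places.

-0.13

Because the programme influences qualification attained during the programme, qualification attained during the programme is a post-treatment mediator, not a confounder. Stratifying on it would bias the estimate; the causal effect is the crude pooled difference.
The causal difference is the pooled difference: 0.423 − 0.554 = -0.131.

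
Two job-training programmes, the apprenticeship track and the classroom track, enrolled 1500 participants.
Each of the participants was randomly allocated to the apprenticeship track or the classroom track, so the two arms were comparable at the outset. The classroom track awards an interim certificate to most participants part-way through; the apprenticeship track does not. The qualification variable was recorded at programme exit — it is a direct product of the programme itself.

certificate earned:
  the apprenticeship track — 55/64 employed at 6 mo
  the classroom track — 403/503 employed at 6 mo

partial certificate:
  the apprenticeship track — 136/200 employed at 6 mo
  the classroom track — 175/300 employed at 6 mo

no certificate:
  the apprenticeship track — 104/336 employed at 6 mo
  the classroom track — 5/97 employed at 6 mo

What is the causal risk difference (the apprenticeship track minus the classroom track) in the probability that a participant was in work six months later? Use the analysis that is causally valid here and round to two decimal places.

-0.16

Within every qualification attained during the programme level the apprenticeship track has the higher rate, yet pooled the classroom track does — Simpson's reversal.
Qualification attained during the programme here is a post-treatment variable shaped by the programme; conditioning on it would introduce bias rather than remove it. The overall comparison is the causal one.
The causal difference is the pooled difference: 0.492 − 0.648 = -0.156.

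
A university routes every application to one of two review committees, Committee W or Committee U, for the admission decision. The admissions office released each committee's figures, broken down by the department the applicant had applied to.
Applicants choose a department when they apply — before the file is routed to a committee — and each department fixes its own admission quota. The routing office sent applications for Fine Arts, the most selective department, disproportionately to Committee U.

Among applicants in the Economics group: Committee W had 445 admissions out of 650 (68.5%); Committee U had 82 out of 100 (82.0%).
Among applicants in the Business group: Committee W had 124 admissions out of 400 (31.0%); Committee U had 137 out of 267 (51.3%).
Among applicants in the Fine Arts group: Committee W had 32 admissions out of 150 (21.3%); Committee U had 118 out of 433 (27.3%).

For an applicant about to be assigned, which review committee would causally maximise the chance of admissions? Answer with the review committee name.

The stratified and pooled comparisons disagree (Committee U wins within each department; Committee W wins overall), so the answer turns on the causal role of department.
Here department is a common cause — it drives both which review committee a case falls under and the outcome. The crude comparison mixes populations; the stratum-specific rates are the causally relevant ones.
Within each level — Economics: 68.5% vs 82.0%; Business: 31.0% vs 51.3%; Fine Arts: 21.3% vs 27.3% — Committee U is higher every time.

Committee U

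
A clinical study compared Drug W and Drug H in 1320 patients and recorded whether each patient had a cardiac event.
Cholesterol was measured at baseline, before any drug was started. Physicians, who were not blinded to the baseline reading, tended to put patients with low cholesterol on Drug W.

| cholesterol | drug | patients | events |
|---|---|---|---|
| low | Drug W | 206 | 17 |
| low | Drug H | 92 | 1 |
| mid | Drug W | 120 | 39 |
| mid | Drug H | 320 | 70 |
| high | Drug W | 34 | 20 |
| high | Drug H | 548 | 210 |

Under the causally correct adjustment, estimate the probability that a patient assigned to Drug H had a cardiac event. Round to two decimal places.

Drug H is lower inside every cholesterol stratum but Drug W is lower in aggregate. Whether to stratify depends on how cholesterol relates to the drug.
Here cholesterol is a common cause — it drives both which drug a case falls under and the outcome. The crude comparison mixes populations; the stratum-specific rates are the causally relevant ones.
Standardising Drug H to the population cholesterol mix: 0.226·1/92 + 0.333·70/320 + 0.441·210/548 = 0.244.

0.24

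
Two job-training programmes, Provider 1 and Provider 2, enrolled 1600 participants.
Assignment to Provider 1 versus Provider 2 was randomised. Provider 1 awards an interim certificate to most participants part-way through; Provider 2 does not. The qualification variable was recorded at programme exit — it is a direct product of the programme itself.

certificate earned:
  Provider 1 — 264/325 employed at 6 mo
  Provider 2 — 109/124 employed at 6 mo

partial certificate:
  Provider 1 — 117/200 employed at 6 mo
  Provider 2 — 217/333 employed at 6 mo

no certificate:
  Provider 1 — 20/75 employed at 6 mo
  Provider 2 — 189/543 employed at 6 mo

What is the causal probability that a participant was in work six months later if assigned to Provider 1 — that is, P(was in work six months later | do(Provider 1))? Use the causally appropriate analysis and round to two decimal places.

Provider 2 is higher inside every qualification attained during the programme stratum but Provider 1 is higher in aggregate. Whether to stratify depends on how qualification attained during the programme relates to the programme.
Qualification attained during the programme lies on the pathway programme → qualification attained during the programme → outcome, so adjusting for it blocks the indirect effect. For the total causal effect of programme, use the unadjusted pooled rates.
So P(outcome | do(Provider 1)) is just the pooled rate for Provider 1: 401/600 = 0.668.

0.67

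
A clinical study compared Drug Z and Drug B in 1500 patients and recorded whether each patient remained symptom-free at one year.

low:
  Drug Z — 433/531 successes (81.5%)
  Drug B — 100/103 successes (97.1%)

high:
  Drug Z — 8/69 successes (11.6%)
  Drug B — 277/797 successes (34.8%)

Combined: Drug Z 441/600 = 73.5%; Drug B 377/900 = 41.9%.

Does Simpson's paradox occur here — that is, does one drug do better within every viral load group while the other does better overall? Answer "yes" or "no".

yes

Within each viral load level (low 81.5% vs 97.1%; high 11.6% vs 34.8%), Drug B has the higher rate every time. Pooled: 73.5% vs 41.9% — Drug Z has the higher rate overall. The two comparisons disagree.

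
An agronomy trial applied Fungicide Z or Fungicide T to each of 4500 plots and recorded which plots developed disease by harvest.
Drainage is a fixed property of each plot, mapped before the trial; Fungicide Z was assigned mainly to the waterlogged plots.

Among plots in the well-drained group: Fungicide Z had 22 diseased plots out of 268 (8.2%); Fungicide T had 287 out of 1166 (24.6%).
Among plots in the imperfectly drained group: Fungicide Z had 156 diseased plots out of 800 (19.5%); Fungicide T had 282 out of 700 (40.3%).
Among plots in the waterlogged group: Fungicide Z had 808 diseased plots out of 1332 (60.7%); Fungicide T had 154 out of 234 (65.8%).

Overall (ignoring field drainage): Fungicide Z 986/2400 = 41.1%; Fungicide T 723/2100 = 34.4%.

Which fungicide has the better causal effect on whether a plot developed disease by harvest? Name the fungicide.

Within every field drainage level Fungicide Z has the lower rate, yet pooled Fungicide T does — Simpson's reversal.
Here field drainage is a common cause — it drives both which fungicide a case falls under and the outcome. The crude comparison mixes populations; the stratum-specific rates are the causally relevant ones.
Within each level — well-drained: 8.2% vs 24.6%; imperfectly drained: 19.5% vs 40.3%; waterlogged: 60.7% vs 65.8% — Fungicide Z is lower every time.

Fungicide Z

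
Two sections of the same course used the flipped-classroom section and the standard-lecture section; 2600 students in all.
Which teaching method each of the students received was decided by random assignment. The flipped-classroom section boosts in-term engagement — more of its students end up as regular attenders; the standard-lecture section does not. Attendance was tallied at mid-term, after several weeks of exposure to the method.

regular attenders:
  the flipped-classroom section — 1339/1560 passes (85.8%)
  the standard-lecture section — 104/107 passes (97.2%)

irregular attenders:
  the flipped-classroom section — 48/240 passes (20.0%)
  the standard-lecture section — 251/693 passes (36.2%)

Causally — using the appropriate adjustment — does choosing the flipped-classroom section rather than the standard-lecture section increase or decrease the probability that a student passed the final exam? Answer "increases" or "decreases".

Mid-term attendance lies on the pathway teaching method → mid-term attendance → outcome, so adjusting for it blocks the indirect effect. For the total causal effect of teaching method, use the unadjusted pooled rates.
Pooled: the flipped-classroom section 77.1% vs the standard-lecture section 44.4%; the flipped-classroom section is higher overall.

increases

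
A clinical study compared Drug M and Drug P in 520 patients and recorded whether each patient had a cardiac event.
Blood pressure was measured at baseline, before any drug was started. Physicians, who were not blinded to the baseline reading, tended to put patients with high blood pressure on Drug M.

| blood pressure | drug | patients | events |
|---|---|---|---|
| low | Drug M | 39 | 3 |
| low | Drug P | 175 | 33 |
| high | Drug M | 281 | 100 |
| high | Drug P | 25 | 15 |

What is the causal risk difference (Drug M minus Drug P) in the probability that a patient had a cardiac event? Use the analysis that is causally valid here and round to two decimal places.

Drug M is lower inside every blood pressure stratum but Drug P is lower in aggregate. Whether to stratify depends on how blood pressure relates to the drug.
Blood pressure satisfies the back-door criterion: it is not a descendant of the drug, and it blocks the spurious path from drug to outcome. Adjusting for it (i.e., using the within-blood pressure rates) gives the causal effect.
Adjusting over the population distribution of blood pressure: 0.412·(0.077−0.189) + 0.588·(0.356−0.600) = -0.190.

-0.19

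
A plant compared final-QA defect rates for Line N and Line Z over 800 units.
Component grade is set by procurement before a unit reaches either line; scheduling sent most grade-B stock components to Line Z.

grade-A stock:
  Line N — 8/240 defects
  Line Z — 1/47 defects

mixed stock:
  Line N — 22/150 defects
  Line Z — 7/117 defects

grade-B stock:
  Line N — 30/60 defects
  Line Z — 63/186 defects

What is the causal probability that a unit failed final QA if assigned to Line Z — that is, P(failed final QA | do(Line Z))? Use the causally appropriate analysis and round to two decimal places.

Component grade satisfies the back-door criterion: it is not a descendant of the line, and it blocks the spurious path from line to outcome. Adjusting for it (i.e., using the within-component grade rates) gives the causal effect.
Standardising Line Z to the population component grade mix: 0.359·1/47 + 0.334·7/117 + 0.307·63/186 = 0.132.

0.13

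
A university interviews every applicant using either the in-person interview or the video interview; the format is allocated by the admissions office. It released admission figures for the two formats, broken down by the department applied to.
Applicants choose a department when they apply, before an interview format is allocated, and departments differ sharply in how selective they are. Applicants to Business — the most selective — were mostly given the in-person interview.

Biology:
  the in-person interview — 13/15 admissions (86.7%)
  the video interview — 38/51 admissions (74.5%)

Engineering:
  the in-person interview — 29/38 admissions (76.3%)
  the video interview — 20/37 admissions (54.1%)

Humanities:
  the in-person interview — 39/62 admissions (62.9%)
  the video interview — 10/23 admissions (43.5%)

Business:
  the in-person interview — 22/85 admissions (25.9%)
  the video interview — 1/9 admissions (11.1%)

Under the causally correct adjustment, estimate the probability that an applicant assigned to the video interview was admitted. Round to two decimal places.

The stratified and pooled comparisons disagree (the in-person interview wins within each department; the video interview wins overall), so the answer turns on the causal role of department.
Department is set before the interview format has any effect — it is not caused by the interview format — and it independently drives the outcome. That makes it a confounder, so the causal comparison is within department levels.
Standardising the video interview to the population department mix: 0.206·38/51 + 0.234·20/37 + 0.266·10/23 + 0.294·1/9 = 0.428.

0.43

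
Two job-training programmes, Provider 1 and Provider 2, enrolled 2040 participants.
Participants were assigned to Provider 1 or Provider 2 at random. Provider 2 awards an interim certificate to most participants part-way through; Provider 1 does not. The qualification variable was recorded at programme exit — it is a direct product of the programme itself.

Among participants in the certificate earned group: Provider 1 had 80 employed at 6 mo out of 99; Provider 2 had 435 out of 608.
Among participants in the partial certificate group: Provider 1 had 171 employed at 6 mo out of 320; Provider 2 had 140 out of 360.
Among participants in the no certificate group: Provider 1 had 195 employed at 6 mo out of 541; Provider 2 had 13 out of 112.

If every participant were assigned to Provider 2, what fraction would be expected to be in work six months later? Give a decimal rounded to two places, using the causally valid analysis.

The distribution of qualification attained during the programme is itself part of what the programme does — it is an intermediate outcome. Holding it fixed would remove that part of the effect; the total effect is the pooled difference.
So P(outcome | do(Provider 2)) is just the pooled rate for Provider 2: 588/1080 = 0.544.

0.54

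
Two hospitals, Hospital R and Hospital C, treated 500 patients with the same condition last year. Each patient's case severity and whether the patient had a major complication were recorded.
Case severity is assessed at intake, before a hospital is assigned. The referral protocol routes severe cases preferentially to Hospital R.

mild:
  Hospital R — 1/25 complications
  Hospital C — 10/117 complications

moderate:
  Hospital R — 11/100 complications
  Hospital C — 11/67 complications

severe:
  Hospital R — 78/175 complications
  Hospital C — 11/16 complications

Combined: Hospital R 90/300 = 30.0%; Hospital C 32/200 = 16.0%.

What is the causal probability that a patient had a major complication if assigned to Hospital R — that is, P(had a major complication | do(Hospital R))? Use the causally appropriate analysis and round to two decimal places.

Within every case severity level Hospital R has the lower rate, yet pooled Hospital C does — Simpson's reversal.
Case severity differs across hospitals for reasons unrelated to any effect of the hospital itself, and it separately predicts the outcome — a classic confounder. We must compare within case severity levels.
Standardising Hospital R to the population case severity mix: 0.284·1/25 + 0.334·11/100 + 0.382·78/175 = 0.218.

0.22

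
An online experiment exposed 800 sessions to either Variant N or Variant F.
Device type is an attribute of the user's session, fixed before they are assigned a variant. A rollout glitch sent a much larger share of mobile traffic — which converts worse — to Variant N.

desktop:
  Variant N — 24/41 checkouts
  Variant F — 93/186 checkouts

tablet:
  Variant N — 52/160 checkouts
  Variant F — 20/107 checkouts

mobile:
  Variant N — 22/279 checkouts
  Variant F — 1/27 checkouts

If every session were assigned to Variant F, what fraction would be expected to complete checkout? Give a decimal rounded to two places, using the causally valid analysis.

0.22

Within every device type level Variant N has the higher rate, yet pooled Variant F does — Simpson's reversal.
Here device type is a common cause — it drives both which variant a case falls under and the outcome. The crude comparison mixes populations; the stratum-specific rates are the causally relevant ones.
Standardising Variant F to the population device type mix: 0.284·93/186 + 0.334·20/107 + 0.383·1/27 = 0.218.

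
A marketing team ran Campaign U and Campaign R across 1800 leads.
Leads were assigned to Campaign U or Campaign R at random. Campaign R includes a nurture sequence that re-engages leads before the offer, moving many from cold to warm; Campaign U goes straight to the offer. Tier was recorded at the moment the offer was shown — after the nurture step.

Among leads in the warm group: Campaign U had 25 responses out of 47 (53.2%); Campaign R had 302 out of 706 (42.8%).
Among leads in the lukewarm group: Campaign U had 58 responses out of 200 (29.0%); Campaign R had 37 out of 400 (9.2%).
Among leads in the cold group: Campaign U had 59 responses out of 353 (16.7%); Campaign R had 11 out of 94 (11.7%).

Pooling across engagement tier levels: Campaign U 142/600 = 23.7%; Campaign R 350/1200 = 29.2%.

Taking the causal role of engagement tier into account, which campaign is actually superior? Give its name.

Campaign R

The stratified and pooled comparisons disagree (Campaign U wins within each engagement tier; Campaign R wins overall), so the answer turns on the causal role of engagement tier.
Engagement tier is downstream of the campaign. One should not condition on a consequence of treatment, so the overall rates are the right comparison.
Pooled: Campaign U 23.7% vs Campaign R 29.2%; Campaign R is higher overall.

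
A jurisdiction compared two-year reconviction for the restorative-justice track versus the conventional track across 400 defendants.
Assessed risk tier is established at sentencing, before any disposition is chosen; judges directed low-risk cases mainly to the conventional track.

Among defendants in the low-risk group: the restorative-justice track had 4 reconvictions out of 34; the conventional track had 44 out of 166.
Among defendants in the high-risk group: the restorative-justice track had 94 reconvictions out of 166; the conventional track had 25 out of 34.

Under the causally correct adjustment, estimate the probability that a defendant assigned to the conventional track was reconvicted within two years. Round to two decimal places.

0.50

Since assessed risk tier is a pre-existing factor (not a product of the disposition) and it affects the outcome on its own, it is a confounder. The stratified rates, not the pooled rate, identify the causal effect.
Standardising the conventional track to the population assessed risk tier mix: 0.500·44/166 + 0.500·25/34 = 0.500.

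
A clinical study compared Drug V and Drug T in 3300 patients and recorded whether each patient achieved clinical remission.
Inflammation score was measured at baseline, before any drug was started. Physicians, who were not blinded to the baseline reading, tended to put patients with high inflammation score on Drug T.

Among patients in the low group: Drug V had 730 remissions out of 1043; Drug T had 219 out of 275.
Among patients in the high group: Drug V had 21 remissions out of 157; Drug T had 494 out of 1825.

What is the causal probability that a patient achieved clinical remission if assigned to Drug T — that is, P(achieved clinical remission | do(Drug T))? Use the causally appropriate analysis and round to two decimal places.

The inflammation score-specific comparison favours Drug T throughout, but the pooled figures favour Drug V. The question is whether to condition on inflammation score.
Since inflammation score is a pre-existing factor (not a product of the drug) and it affects the outcome on its own, it is a confounder. The stratified rates, not the pooled rate, identify the causal effect.
Standardising Drug T to the population inflammation score mix: 0.399·219/275 + 0.601·494/1825 = 0.481.

0.48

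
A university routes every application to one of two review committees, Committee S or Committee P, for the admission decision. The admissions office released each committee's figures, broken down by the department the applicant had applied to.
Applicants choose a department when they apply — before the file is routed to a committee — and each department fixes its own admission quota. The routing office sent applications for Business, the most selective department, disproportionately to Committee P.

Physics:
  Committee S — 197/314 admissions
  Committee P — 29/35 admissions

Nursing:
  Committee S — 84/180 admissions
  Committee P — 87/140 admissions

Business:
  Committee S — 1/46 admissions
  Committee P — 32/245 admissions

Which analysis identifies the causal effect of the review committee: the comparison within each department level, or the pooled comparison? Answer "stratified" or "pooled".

stratified

Here department is a common cause — it drives both which review committee a case falls under and the outcome. The crude comparison mixes populations; the stratum-specific rates are the causally relevant ones.
Within each level — Physics: 62.7% vs 82.9%; Nursing: 46.7% vs 62.1%; Business: 2.2% vs 13.1% — Committee P is higher every time.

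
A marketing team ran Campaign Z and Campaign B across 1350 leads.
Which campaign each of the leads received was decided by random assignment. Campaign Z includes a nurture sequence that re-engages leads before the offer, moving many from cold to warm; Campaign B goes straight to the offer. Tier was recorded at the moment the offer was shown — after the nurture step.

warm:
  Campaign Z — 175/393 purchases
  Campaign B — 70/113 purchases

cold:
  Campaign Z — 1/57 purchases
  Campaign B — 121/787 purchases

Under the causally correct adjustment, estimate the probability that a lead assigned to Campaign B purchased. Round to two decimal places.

0.21

Engagement tier is recorded after the campaign and is itself shifted by it — it sits on the causal path from campaign to outcome. Conditioning on a mediator would strip out part of the effect we want; the pooled comparison gives the total causal effect.
So P(outcome | do(Campaign B)) is just the pooled rate for Campaign B: 191/900 = 0.212.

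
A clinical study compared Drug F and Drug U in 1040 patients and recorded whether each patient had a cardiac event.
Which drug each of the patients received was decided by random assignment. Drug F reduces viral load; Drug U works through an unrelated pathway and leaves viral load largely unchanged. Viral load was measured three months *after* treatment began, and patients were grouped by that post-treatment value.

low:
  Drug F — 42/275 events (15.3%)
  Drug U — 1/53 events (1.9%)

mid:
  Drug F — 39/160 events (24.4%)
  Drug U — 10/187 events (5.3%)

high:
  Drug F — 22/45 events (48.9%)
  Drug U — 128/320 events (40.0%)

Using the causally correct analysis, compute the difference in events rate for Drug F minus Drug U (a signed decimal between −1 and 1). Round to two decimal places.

Within every viral load level Drug U has the lower rate, yet pooled Drug F does — Simpson's reversal.
The distribution of viral load is itself part of what the drug does — it is an intermediate outcome. Holding it fixed would remove that part of the effect; the total effect is the pooled difference.
The causal difference is the pooled difference: 0.215 − 0.248 = -0.034.

-0.03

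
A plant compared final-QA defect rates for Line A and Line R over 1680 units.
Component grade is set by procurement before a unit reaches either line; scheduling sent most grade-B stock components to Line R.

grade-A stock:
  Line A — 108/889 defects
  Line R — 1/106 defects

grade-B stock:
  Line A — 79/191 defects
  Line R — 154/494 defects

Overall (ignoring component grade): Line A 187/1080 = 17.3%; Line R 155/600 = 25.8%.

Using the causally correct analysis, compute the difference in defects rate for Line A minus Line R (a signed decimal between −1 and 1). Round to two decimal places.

Component grade satisfies the back-door criterion: it is not a descendant of the line, and it blocks the spurious path from line to outcome. Adjusting for it (i.e., using the within-component grade rates) gives the causal effect.
Adjusting over the population distribution of component grade: 0.592·(0.121−0.009) + 0.408·(0.414−0.312) = +0.108.

+0.11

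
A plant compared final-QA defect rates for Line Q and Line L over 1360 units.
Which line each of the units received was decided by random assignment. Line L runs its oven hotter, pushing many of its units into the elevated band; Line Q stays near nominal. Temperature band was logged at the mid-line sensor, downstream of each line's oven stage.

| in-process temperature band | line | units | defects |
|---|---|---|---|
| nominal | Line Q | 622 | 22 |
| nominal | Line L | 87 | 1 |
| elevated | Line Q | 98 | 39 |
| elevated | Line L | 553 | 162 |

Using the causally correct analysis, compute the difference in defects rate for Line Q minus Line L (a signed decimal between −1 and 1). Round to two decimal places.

-0.17

In-process temperature band is downstream of the line. One should not condition on a consequence of treatment, so the overall rates are the right comparison.
The causal difference is the pooled difference: 0.085 − 0.255 = -0.170.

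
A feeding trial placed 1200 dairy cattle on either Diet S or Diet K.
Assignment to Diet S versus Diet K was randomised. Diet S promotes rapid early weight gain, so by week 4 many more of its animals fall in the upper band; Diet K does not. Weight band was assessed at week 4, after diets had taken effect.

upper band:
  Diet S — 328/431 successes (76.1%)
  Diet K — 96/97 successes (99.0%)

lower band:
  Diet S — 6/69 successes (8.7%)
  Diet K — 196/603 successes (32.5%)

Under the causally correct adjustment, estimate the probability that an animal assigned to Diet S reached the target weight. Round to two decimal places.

0.67

The stratified and pooled comparisons disagree (Diet K wins within each week-4 weight band; Diet S wins overall), so the answer turns on the causal role of week-4 weight band.
Week-4 weight band is downstream of the diet. One should not condition on a consequence of treatment, so the overall rates are the right comparison.
So P(outcome | do(Diet S)) is just the pooled rate for Diet S: 334/500 = 0.668.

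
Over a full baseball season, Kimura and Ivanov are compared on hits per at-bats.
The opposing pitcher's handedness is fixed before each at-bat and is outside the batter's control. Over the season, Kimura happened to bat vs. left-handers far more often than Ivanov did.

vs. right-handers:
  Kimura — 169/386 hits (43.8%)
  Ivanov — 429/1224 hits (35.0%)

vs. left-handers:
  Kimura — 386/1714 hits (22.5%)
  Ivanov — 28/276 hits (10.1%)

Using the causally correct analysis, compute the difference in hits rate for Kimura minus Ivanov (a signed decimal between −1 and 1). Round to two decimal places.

Kimura is higher inside every pitcher handedness stratum but Ivanov is higher in aggregate. Whether to stratify depends on how pitcher handedness relates to the player.
Pitcher handedness is set before the player has any effect — it is not caused by the player — and it independently drives the outcome. That makes it a confounder, so the causal comparison is within pitcher handedness levels.
Adjusting over the population distribution of pitcher handedness: 0.447·(0.438−0.350) + 0.553·(0.225−0.101) = +0.107.

+0.11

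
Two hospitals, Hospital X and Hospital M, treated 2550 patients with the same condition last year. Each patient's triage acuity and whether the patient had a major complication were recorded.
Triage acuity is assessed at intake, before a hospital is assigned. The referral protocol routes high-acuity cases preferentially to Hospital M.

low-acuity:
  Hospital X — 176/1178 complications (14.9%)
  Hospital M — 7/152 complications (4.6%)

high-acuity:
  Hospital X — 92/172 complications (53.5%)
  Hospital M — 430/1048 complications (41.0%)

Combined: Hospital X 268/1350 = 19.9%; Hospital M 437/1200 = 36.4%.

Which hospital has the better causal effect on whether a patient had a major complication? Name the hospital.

Triage acuity differs across hospitals for reasons unrelated to any effect of the hospital itself, and it separately predicts the outcome — a classic confounder. We must compare within triage acuity levels.
Within each level — low-acuity: 14.9% vs 4.6%; high-acuity: 53.5% vs 41.0% — Hospital M is lower every time.

Hospital M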